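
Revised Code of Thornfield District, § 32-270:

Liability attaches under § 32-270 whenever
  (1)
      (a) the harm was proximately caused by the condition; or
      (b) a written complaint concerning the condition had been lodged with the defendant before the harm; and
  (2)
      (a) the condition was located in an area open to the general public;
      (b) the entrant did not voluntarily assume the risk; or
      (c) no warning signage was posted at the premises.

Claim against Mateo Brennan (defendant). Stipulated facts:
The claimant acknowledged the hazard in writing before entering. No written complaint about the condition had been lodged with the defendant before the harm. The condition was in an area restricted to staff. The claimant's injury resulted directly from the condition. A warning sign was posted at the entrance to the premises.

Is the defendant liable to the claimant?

No — not liable.

(a) proximate cause — met.
(b) complaint lodged — not met.
(1) = T OR F = true.
(a) public area — not met.
(b) no assumed risk — fails.
(c) no signage posted — not satisfied.
(2) = F OR F OR F = false.
Overall: T AND F → false.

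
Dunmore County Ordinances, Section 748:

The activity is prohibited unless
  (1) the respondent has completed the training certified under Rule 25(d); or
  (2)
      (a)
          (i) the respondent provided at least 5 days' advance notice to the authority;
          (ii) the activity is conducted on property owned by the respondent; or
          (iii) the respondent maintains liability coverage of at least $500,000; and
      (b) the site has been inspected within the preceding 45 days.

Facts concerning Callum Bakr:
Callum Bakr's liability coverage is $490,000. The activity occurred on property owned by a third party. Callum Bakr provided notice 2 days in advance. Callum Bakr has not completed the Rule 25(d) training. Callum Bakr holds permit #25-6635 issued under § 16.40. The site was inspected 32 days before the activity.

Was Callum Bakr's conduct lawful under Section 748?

(1) training certified — not met.
(i) ≥5 days' notice — not met.
(ii) own property — not met.
(iii) coverage ≥ $500,000 — not satisfied.
(a) = F OR F OR F = false.
(b) site inspected — satisfied.
(2) = F AND T = false.
Overall = F OR F = false.

No — unlawful.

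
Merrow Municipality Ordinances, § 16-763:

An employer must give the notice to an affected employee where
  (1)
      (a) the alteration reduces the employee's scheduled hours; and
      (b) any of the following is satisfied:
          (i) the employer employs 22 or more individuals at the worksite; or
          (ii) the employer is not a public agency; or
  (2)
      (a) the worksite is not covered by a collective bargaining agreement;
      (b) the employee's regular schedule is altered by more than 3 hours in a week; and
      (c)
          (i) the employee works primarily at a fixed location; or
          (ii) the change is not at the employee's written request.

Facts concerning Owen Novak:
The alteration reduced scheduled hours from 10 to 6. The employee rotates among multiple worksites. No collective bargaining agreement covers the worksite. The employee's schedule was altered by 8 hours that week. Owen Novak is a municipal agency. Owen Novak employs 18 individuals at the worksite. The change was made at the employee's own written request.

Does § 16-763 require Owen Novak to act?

(a) hours reduced — holds.
(i) ≥ 22 at site — not satisfied.
(ii) not (public agency) — not met.
(b): F OR F → false.
(1): T AND F → false.
(a) no CBA — holds.
(b) schedule shift > 3h — satisfied.
(i) fixed location — not satisfied.
(ii) not employee-requested — not satisfied.
(c) = F OR F = false.
(2) = T AND T AND F = false.
Overall = F OR F = false.

No — not required.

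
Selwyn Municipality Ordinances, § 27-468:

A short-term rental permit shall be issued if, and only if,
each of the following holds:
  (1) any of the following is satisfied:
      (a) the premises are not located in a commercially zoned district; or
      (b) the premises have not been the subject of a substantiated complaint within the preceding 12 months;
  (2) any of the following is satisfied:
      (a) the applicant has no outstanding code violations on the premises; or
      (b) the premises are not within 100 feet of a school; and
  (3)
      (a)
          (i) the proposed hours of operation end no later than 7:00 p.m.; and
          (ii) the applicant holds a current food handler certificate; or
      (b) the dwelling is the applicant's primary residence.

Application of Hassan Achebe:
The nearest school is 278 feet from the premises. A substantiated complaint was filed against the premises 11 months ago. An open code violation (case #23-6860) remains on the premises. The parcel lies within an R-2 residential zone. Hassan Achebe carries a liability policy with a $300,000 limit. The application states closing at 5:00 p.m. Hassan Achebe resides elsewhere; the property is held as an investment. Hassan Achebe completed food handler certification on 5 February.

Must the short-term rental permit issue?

Yes — granted.

(a) not (commercially zoned) — met.
(b) no complaint in 12 mo. — fails.
(1): T OR F → true.
(a) no code violations — fails.
(b) ≥100 ft from school — met.
So (2) is satisfied (F OR T).
(i) closes by 7 p.m. — satisfied.
(ii) food handler cert. — met.
(a): T AND T → true.
(b) primary residence — not met.
(3) = T OR F = true.
Overall: T AND T AND T → true.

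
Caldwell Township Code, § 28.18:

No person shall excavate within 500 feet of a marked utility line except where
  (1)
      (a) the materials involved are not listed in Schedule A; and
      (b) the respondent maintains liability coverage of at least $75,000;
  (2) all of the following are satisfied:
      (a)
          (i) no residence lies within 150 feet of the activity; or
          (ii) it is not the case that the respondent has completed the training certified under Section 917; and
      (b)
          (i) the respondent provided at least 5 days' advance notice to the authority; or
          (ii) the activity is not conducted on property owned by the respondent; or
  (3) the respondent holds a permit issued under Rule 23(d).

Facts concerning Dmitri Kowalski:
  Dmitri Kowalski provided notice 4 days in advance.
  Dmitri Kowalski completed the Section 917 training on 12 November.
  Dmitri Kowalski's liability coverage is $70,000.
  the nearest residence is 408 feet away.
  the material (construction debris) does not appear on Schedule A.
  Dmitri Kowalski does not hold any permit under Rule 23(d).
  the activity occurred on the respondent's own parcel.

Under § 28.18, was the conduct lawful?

(a) not (Schedule A material) — met.
(b) coverage ≥ $75,000 — not satisfied.
(1) = T AND F = false.
(i) no residence in 150 ft — holds.
(ii) not (training certified) — not satisfied.
(a) = T OR F = true.
(i) ≥5 days' notice — fails.
(ii) not (own property) — not satisfied.
(b): F OR F → false.
(2): T AND F → false.
(3) holds permit — fails.
So Overall is not satisfied (F OR F OR F).

No — unlawful.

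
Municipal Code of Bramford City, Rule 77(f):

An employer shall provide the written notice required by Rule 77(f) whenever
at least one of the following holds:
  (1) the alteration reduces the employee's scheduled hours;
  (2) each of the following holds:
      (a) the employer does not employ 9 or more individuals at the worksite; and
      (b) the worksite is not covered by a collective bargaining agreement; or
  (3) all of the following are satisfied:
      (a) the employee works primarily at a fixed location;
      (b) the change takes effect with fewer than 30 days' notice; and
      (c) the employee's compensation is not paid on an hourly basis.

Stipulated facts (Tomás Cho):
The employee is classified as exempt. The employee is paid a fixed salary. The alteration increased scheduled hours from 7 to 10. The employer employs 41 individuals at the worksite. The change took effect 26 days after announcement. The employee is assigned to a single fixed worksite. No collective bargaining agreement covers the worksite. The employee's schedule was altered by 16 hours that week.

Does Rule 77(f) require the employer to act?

Yes — required.

(1) hours reduced — fails.
(a) not (≥ 9 at site) — not satisfied.
(b) no CBA — holds.
So (2) is not satisfied (F AND T).
(a) fixed location — met.
(b) < 30 days' notice — satisfied.
(c) not (hourly-paid) — met.
So (3) is satisfied (T AND T AND T).
So Overall is satisfied (F OR F OR T).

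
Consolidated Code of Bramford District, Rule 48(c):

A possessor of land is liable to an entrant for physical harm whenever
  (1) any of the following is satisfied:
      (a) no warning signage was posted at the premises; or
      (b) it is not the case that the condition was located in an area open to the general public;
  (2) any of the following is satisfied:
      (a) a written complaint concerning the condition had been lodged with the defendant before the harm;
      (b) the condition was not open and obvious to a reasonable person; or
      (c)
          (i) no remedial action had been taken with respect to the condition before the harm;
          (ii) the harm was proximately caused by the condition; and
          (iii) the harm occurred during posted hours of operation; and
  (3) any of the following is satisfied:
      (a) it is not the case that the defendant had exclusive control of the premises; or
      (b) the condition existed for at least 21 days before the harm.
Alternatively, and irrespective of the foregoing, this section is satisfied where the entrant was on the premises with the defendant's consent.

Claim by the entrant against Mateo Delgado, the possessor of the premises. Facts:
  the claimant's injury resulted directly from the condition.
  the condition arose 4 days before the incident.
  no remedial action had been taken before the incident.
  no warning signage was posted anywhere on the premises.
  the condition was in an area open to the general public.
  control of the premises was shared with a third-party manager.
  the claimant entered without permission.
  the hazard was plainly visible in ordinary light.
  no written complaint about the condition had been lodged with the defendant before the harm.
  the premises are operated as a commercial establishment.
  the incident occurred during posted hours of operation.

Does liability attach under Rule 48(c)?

(a) no signage posted — holds.
(b) not (public area) — not satisfied.
So (1) is satisfied (T OR F).
(a) complaint lodged — fails.
(b) not open/obvious — not satisfied.
(i) no remedial action — satisfied.
(ii) proximate cause — met.
(iii) during posted hours — met.
(c) = T AND T AND T = true.
(2): F OR F OR T → true.
(a) not (exclusive control) — satisfied.
(b) condition ≥21 days old — not satisfied.
(3): T OR F → true.
So Overall is satisfied (T AND T AND T).
Exception (consent to enter) — not satisfied.
Result: main true OR exception false → true.

Yes — liable.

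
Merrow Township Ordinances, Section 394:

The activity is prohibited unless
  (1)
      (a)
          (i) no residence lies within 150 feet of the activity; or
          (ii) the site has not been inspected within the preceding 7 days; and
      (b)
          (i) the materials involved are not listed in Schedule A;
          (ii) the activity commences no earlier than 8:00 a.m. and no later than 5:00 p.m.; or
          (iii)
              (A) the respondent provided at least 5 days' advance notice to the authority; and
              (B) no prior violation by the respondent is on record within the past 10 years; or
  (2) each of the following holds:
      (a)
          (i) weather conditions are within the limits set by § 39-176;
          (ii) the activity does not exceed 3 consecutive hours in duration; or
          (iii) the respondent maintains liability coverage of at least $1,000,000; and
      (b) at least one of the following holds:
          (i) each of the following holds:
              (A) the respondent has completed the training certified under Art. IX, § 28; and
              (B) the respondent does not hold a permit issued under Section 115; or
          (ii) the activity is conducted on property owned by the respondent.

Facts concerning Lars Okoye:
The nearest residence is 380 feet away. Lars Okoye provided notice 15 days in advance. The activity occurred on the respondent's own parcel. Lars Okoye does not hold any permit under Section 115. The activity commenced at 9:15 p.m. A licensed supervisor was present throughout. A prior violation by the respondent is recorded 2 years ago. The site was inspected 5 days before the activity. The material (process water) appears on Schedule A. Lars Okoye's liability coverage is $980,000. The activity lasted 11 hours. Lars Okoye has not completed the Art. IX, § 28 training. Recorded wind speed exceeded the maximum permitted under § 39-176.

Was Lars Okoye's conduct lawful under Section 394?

(i) no residence in 150 ft — met.
(ii) not (site inspected) — not met.
(a): T OR F → true.
(i) not (Schedule A material) — not met.
(ii) start within hours — not satisfied.
(A) ≥5 days' notice — satisfied.
(B) no prior violation — fails.
(iii): T AND F → false.
(b) = F OR F OR F = false.
(1) = T AND F = false.
(i) weather ok — not satisfied.
(ii) ≤ 3 hrs duration — not met.
(iii) coverage ≥ $1,000,000 — not satisfied.
(a) = F OR F OR F = false.
(A) training certified — not met.
(B) not (holds permit) — satisfied.
(i): F AND T → false.
(ii) own property — holds.
(b) = F OR T = true.
(2): F AND T → false.
Overall = F OR F = false.

No — unlawful.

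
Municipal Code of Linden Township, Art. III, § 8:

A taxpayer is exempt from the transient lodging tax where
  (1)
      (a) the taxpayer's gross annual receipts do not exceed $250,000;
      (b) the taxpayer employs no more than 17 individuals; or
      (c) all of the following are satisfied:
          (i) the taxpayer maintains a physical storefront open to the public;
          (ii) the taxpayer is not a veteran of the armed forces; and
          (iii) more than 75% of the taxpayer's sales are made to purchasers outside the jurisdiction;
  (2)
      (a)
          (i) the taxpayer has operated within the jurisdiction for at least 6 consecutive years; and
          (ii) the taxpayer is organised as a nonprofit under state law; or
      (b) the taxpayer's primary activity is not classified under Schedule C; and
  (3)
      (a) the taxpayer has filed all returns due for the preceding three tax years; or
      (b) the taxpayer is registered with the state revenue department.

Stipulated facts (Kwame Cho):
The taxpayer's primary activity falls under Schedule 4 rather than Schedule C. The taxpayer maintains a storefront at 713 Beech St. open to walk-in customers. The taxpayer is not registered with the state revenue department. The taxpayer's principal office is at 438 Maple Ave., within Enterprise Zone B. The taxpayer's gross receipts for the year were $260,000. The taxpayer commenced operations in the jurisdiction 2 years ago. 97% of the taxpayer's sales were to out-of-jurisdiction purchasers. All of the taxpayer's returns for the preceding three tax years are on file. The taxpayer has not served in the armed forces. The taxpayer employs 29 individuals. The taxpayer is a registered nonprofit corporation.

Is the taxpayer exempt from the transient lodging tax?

(a) receipts ≤ $250,000 — fails.
(b) ≤ 17 employees — not satisfied.
(i) has storefront — satisfied.
(ii) not (veteran) — met.
(iii) >75% out-of-jur. sales — holds.
So (c) is satisfied (T AND T AND T).
(1) = F OR F OR T = true.
(i) ≥ 6 yrs in jurisdiction — not met.
(ii) nonprofit — met.
(a): F AND T → false.
(b) not (Schedule C activity) — met.
(2): F OR T → true.
(a) returns current — met.
(b) state-registered — not met.
So (3) is satisfied (T OR F).
So Overall is satisfied (T AND T AND T).

Yes — exempt.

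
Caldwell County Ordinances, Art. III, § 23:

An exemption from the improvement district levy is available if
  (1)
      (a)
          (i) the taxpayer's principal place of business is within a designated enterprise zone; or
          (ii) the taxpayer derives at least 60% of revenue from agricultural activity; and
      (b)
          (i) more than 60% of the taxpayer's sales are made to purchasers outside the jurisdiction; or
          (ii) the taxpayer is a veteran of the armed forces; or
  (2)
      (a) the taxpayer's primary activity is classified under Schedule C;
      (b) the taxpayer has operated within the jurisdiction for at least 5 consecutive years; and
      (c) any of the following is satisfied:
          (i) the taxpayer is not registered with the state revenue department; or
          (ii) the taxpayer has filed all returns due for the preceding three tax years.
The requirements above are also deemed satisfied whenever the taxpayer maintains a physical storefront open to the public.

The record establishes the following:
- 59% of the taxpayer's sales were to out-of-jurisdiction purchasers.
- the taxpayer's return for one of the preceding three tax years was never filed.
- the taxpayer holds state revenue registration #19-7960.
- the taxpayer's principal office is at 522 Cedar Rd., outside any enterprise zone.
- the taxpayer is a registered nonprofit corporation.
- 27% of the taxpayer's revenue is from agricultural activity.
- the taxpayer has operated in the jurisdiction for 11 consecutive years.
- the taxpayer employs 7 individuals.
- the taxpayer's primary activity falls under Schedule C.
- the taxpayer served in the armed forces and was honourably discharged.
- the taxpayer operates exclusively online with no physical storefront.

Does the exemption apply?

No — not exempt.

(i) in enterprise zone — not met.
(ii) ≥60% agricultural — not met.
So (a) is not satisfied (F OR F).
(i) >60% out-of-jur. sales — fails.
(ii) veteran — met.
So (b) is satisfied (F OR T).
So (1) is not satisfied (F AND T).
(a) Schedule C activity — holds.
(b) ≥ 5 yrs in jurisdiction — satisfied.
(i) not (state-registered) — not met.
(ii) returns current — not met.
So (c) is not satisfied (F OR F).
(2): T AND T AND F → false.
So Overall is not satisfied (F OR F).
Exception (has storefront) — not satisfied.
Result: main false OR exception false → false.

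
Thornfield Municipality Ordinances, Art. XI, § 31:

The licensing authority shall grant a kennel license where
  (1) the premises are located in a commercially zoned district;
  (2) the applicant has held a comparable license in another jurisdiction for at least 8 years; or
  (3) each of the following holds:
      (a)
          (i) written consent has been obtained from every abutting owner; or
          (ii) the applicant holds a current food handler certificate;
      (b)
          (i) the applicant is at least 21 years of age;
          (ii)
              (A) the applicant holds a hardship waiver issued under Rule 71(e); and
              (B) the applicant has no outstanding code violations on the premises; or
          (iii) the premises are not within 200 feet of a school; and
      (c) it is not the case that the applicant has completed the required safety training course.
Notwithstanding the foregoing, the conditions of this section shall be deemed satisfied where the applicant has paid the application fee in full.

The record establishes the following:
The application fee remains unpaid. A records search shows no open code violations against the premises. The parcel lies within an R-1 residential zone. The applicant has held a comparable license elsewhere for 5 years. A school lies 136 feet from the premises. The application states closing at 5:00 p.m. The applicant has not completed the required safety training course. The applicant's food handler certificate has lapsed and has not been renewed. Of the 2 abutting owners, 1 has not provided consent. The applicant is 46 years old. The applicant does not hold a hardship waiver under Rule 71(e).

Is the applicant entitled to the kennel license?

(1) commercially zoned — fails.
(2) prior license ≥ 8 yr — fails.
(i) all abutters consent — not met.
(ii) food handler cert. — not met.
(a): F OR F → false.
(i) age ≥ 21 — holds.
(A) hardship waiver — fails.
(B) no code violations — met.
(ii): F AND T → false.
(iii) ≥200 ft from school — fails.
So (b) is satisfied (T OR F OR F).
(c) not (safety training) — satisfied.
(3): F AND T AND T → false.
Overall: F OR F OR F → false.
Exception (fee paid) — not satisfied.
Result: main false OR exception false → false.

No — denied.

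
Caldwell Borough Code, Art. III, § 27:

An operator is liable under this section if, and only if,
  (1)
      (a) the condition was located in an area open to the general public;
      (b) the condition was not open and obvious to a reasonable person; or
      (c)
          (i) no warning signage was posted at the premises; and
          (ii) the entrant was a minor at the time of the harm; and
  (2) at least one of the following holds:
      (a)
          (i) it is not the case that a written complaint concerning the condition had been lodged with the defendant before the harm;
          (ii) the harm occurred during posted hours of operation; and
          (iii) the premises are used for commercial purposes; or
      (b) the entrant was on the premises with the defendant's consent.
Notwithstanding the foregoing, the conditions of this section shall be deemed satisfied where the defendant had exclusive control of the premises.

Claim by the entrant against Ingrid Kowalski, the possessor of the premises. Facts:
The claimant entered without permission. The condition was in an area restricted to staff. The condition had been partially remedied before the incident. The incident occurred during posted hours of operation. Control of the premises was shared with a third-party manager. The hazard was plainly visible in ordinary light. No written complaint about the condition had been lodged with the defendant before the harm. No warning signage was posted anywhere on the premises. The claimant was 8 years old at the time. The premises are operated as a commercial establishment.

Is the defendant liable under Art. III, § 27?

(a) public area — not met.
(b) not open/obvious — fails.
(i) no signage posted — holds.
(ii) entrant a minor — holds.
(c) = T AND T = true.
(1): F OR F OR T → true.
(i) not (complaint lodged) — met.
(ii) during posted hours — holds.
(iii) commercial use — met.
(a) = T AND T AND T = true.
(b) consent to enter — not satisfied.
So (2) is satisfied (T OR F).
Overall: T AND T → true.
Exception (exclusive control) — not satisfied.
Result: main true OR exception false → true.

Yes — liable.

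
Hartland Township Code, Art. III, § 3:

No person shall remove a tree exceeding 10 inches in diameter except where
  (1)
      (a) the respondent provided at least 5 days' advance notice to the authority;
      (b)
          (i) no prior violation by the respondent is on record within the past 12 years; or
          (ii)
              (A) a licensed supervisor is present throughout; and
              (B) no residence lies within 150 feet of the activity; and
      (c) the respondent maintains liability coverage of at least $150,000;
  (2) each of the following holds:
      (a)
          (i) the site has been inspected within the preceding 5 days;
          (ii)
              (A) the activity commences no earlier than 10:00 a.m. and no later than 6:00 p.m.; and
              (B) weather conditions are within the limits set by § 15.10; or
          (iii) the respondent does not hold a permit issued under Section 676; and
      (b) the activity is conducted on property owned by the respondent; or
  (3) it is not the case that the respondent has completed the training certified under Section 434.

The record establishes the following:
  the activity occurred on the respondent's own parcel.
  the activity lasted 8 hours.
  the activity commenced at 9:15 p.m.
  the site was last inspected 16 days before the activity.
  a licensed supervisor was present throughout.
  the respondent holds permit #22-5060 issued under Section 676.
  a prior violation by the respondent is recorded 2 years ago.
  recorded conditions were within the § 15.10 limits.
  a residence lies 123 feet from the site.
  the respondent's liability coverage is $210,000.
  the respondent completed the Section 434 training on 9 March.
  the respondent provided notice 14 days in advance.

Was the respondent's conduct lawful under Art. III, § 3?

No — unlawful.

(a) ≥5 days' notice — satisfied.
(i) no prior violation — not satisfied.
(A) supervisor present — satisfied.
(B) no residence in 150 ft — not satisfied.
So (ii) is not satisfied (T AND F).
(b): F OR F → false.
(c) coverage ≥ $150,000 — met.
(1): T AND F AND T → false.
(i) site inspected — not met.
(A) start within hours — fails.
(B) weather ok — satisfied.
So (ii) is not satisfied (F AND T).
(iii) not (holds permit) — not satisfied.
(a): F OR F OR F → false.
(b) own property — met.
So (2) is not satisfied (F AND T).
(3) not (training certified) — fails.
Overall: F OR F OR F → false.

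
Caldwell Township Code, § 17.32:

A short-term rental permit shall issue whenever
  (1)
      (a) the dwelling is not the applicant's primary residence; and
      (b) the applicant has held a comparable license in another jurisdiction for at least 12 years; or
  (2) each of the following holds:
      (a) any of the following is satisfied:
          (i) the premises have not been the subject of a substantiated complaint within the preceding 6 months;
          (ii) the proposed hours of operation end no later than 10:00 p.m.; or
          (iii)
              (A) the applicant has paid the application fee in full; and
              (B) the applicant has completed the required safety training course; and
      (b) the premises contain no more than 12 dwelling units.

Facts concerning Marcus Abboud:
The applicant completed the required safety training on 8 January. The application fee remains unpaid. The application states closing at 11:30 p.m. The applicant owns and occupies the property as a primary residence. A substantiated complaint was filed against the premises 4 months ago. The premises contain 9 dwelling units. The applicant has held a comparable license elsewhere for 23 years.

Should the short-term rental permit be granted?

(a) not (primary residence) — fails.
(b) prior license ≥ 12 yr — holds.
(1) = F AND T = false.
(i) no complaint in 6 mo. — not satisfied.
(ii) closes by 10 p.m. — fails.
(A) fee paid — not met.
(B) safety training — satisfied.
(iii) = F AND T = false.
(a): F OR F OR F → false.
(b) ≤ 12 units — holds.
(2) = F AND T = false.
Overall = F OR F = false.

No — denied.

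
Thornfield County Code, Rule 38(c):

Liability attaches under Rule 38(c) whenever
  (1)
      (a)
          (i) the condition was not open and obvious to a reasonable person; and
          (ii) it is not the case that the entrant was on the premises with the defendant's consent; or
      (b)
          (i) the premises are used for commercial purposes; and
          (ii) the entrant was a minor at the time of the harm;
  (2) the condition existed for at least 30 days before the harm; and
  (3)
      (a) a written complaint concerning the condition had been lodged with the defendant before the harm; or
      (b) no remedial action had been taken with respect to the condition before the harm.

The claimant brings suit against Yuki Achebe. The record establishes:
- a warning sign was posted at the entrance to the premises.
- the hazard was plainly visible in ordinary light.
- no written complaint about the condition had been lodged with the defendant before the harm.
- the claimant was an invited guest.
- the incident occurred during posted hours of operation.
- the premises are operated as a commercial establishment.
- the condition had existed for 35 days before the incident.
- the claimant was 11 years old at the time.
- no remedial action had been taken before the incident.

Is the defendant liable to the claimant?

Yes — liable.

(i) not open/obvious — fails.
(ii) not (consent to enter) — not met.
(a) = F AND F = false.
(i) commercial use — holds.
(ii) entrant a minor — met.
(b): T AND T → true.
So (1) is satisfied (F OR T).
(2) condition ≥30 days old — holds.
(a) complaint lodged — not satisfied.
(b) no remedial action — holds.
So (3) is satisfied (F OR T).
So Overall is satisfied (T AND T AND T).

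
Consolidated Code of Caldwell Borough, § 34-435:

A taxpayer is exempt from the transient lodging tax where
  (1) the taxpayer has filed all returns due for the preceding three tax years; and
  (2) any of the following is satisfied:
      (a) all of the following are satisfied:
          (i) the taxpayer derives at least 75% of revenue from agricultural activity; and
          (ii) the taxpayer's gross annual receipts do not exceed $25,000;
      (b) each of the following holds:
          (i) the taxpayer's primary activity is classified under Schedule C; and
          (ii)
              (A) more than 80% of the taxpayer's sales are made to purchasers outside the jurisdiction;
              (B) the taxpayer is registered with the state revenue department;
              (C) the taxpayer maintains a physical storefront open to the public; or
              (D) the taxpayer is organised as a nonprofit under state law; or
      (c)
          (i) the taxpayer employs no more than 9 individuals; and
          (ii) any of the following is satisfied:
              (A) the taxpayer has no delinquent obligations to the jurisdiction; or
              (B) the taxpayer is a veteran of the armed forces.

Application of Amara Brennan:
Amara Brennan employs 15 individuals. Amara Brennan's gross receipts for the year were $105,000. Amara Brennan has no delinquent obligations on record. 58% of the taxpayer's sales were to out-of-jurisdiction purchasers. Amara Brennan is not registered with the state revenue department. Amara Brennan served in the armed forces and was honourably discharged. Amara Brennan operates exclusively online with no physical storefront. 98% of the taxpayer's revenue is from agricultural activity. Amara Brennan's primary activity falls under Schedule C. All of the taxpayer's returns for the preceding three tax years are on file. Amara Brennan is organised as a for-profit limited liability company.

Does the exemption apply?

(1) returns current — satisfied.
(i) ≥75% agricultural — satisfied.
(ii) receipts ≤ $25,000 — not satisfied.
(a): T AND F → false.
(i) Schedule C activity — holds.
(A) >80% out-of-jur. sales — not met.
(B) state-registered — not met.
(C) has storefront — not met.
(D) nonprofit — not met.
(ii) = F OR F OR F OR F = false.
(b) = T AND F = false.
(i) ≤ 9 employees — not met.
(A) no delinquency — holds.
(B) veteran — holds.
(ii) = T OR T = true.
(c): F AND T → false.
(2): F OR F OR F → false.
Overall: T AND F → false.

No — not exempt.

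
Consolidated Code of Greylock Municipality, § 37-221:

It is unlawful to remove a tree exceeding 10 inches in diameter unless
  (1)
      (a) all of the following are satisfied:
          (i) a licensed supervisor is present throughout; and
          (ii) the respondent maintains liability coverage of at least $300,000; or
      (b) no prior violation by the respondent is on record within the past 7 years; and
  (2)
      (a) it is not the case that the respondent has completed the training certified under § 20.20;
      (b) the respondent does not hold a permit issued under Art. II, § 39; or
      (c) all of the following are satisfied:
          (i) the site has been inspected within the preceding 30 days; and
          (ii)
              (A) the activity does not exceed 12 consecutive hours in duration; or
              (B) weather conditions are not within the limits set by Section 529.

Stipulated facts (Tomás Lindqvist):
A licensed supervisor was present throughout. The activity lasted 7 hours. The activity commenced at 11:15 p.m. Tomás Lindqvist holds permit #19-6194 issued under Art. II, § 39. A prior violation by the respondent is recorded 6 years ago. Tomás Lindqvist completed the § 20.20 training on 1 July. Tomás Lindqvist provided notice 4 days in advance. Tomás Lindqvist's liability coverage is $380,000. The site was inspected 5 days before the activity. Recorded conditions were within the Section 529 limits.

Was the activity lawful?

(i) supervisor present — holds.
(ii) coverage ≥ $300,000 — satisfied.
(a) = T AND T = true.
(b) no prior violation — fails.
(1) = T OR F = true.
(a) not (training certified) — fails.
(b) not (holds permit) — fails.
(i) site inspected — satisfied.
(A) ≤ 12 hrs duration — satisfied.
(B) not (weather ok) — not met.
(ii) = T OR F = true.
(c) = T AND T = true.
(2): F OR F OR T → true.
Overall: T AND T → true.

Yes — lawful.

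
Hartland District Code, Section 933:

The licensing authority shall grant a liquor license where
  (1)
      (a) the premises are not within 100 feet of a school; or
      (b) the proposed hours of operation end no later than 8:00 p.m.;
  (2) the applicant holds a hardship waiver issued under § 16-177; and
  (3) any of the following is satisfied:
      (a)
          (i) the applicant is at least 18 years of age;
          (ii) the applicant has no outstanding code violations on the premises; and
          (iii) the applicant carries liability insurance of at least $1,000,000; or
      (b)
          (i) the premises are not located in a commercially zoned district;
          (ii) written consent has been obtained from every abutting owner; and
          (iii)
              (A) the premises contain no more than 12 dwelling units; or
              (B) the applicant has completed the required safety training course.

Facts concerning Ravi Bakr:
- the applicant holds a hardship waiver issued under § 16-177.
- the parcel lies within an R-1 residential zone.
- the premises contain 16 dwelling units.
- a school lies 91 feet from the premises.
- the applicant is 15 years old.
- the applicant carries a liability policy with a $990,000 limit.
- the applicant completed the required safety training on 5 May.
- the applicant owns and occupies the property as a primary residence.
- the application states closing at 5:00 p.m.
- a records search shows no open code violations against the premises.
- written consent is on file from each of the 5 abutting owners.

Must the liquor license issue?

(a) ≥100 ft from school — fails.
(b) closes by 8 p.m. — holds.
(1): F OR T → true.
(2) hardship waiver — satisfied.
(i) age ≥ 18 — fails.
(ii) no code violations — met.
(iii) insurance ≥ $1,000,000 — not satisfied.
So (a) is not satisfied (F AND T AND F).
(i) not (commercially zoned) — met.
(ii) all abutters consent — holds.
(A) ≤ 12 units — not met.
(B) safety training — holds.
(iii): F OR T → true.
(b): T AND T AND T → true.
(3) = F OR T = true.
Overall: T AND T AND T → true.

Yes — granted.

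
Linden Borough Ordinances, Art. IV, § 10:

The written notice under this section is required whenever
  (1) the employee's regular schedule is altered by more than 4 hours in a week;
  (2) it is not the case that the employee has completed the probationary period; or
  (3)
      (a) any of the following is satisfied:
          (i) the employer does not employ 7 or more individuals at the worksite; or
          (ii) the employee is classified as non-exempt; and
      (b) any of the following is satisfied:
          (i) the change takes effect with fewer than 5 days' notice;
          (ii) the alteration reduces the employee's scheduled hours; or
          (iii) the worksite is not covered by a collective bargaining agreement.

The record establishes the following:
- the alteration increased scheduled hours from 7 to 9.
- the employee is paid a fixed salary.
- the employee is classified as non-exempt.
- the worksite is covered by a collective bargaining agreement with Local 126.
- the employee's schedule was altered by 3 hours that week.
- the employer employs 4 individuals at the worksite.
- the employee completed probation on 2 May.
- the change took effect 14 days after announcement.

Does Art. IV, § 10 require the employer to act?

No — not required.

(1) schedule shift > 4h — not met.
(2) not (past probation) — not met.
(i) not (≥ 7 at site) — satisfied.
(ii) non-exempt — met.
(a) = T OR T = true.
(i) < 5 days' notice — not satisfied.
(ii) hours reduced — not met.
(iii) no CBA — not met.
(b) = F OR F OR F = false.
So (3) is not satisfied (T AND F).
So Overall is not satisfied (F OR F OR F).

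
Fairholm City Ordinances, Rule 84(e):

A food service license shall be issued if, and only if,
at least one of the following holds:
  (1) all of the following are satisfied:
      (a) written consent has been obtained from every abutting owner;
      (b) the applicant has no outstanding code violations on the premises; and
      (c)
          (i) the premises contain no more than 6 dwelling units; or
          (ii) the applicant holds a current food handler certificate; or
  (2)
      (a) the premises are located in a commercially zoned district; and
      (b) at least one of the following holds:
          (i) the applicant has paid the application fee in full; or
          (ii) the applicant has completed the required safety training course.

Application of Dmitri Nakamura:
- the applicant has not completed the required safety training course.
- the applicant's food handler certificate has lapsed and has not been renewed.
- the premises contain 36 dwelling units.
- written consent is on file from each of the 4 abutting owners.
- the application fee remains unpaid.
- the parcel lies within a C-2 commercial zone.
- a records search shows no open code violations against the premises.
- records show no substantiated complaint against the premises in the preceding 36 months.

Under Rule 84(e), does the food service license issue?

(a) all abutters consent — holds.
(b) no code violations — met.
(i) ≤ 6 units — fails.
(ii) food handler cert. — fails.
(c): F OR F → false.
(1): T AND T AND F → false.
(a) commercially zoned — satisfied.
(i) fee paid — not met.
(ii) safety training — not met.
(b) = F OR F = false.
So (2) is not satisfied (T AND F).
So Overall is not satisfied (F OR F).

No — denied.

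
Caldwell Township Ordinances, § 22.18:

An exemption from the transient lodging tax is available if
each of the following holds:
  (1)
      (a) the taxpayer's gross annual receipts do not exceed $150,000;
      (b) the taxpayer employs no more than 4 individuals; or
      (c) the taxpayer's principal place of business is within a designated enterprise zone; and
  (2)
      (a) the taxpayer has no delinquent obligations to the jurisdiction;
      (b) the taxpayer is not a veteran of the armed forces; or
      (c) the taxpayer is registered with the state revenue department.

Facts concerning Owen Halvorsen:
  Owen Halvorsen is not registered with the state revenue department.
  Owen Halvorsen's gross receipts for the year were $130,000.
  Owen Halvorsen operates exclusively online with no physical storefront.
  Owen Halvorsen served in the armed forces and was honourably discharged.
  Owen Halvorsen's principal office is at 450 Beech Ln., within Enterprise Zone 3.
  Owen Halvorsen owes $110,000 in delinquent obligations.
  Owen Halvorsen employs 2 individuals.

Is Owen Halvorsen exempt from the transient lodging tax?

(a) receipts ≤ $150,000 — satisfied.
(b) ≤ 4 employees — holds.
(c) in enterprise zone — satisfied.
(1): T OR T OR T → true.
(a) no delinquency — fails.
(b) not (veteran) — not met.
(c) state-registered — not satisfied.
(2) = F OR F OR F = false.
Overall: T AND F → false.

No — not exempt.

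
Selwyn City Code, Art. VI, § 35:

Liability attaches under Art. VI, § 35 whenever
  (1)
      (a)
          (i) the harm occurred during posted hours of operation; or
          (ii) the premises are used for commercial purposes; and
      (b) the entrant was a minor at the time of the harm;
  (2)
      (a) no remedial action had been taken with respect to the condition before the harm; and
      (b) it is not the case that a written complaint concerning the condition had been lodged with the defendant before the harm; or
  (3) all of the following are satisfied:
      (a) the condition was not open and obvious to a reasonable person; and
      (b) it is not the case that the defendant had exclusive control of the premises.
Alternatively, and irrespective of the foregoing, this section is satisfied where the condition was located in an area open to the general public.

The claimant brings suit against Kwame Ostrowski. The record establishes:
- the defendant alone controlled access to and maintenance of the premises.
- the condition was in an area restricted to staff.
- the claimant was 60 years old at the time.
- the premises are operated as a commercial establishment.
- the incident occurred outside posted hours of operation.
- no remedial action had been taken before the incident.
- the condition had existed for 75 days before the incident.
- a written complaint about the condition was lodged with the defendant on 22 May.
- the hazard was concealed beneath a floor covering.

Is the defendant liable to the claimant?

No — not liable.

(i) during posted hours — not satisfied.
(ii) commercial use — satisfied.
(a) = F OR T = true.
(b) entrant a minor — not met.
(1) = T AND F = false.
(a) no remedial action — satisfied.
(b) not (complaint lodged) — not satisfied.
So (2) is not satisfied (T AND F).
(a) not open/obvious — met.
(b) not (exclusive control) — not satisfied.
(3) = T AND F = false.
So Overall is not satisfied (F OR F OR F).
Exception (public area) — not satisfied.
Result: main false OR exception false → false.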